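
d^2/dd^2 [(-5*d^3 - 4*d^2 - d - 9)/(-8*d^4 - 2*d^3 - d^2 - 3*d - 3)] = 2*(320*d^9 + 768*d^8 + 456*d^7 + 5022*d^6 + 90*d^5 - 606*d^4 + 181*d^3 - 1044*d^2 + 45*d + 81)/(512*d^12 + 384*d^11 + 288*d^10 + 680*d^9 + 900*d^8 + 474*d^7 + 433*d^6 + 531*d^5 + 360*d^4 + 135*d^3 + 108*d^2 + 81*d + 27)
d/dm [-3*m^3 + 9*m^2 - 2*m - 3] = -9*m^2 + 18*m - 2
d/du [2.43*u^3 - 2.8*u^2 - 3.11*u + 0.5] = 7.29*u^2 - 5.6*u - 3.11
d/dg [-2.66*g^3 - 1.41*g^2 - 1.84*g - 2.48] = -7.98*g^2 - 2.82*g - 1.84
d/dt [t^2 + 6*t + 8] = 2*t + 6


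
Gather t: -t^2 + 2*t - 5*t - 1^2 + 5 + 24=-t^2 - 3*t + 28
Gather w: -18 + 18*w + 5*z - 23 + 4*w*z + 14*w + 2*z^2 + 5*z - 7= w*(4*z + 32) + 2*z^2 + 10*z - 48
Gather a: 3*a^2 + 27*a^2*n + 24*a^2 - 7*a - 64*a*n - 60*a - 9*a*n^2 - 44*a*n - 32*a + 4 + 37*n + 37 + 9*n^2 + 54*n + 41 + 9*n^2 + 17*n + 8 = a^2*(27*n + 27) + a*(-9*n^2 - 108*n - 99) + 18*n^2 + 108*n + 90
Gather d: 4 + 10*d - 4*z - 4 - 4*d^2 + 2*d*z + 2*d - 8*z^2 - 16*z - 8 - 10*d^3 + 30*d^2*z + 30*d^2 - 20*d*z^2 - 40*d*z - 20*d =-10*d^3 + d^2*(30*z + 26) + d*(-20*z^2 - 38*z - 8) - 8*z^2 - 20*z - 8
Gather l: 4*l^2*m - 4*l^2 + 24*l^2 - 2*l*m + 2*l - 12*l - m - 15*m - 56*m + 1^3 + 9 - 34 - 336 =l^2*(4*m + 20) + l*(-2*m - 10) - 72*m - 360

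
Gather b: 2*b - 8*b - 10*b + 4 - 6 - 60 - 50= -16*b - 112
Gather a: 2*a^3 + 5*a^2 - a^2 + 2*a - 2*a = 2*a^3 + 4*a^2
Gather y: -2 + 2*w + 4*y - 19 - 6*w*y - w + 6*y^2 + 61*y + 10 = w + 6*y^2 + y*(65 - 6*w) - 11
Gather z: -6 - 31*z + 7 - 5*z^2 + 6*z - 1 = -5*z^2 - 25*z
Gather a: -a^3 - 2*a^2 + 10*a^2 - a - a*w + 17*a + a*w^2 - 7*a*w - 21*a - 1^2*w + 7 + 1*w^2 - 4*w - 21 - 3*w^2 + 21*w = -a^3 + 8*a^2 + a*(w^2 - 8*w - 5) - 2*w^2 + 16*w - 14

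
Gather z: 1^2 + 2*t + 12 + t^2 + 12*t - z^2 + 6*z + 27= t^2 + 14*t - z^2 + 6*z + 40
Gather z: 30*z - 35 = 30*z - 35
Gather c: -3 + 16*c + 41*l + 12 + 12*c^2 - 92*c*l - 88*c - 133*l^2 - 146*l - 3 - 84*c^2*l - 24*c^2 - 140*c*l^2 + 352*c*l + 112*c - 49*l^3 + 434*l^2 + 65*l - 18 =c^2*(-84*l - 12) + c*(-140*l^2 + 260*l + 40) - 49*l^3 + 301*l^2 - 40*l - 12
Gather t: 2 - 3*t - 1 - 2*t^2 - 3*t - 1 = -2*t^2 - 6*t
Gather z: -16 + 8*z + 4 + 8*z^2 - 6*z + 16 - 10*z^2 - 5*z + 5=-2*z^2 - 3*z + 9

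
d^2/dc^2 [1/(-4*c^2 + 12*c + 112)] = (-c^2 + 3*c + (2*c - 3)^2 + 28)/(2*(-c^2 + 3*c + 28)^3)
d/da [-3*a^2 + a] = 1 - 6*a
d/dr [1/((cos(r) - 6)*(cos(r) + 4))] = 2*(cos(r) - 1)*sin(r)/((cos(r) - 6)^2*(cos(r) + 4)^2)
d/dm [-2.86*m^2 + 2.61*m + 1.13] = 2.61 - 5.72*m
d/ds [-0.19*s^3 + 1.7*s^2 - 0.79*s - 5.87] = -0.57*s^2 + 3.4*s - 0.79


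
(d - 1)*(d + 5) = d^2 + 4*d - 5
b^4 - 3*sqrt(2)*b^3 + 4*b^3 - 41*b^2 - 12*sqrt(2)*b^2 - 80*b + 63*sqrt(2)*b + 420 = (b - 3)*(b + 7)*(b - 5*sqrt(2))*(b + 2*sqrt(2))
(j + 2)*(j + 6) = j^2 + 8*j + 12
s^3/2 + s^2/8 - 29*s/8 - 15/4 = (s/2 + 1)*(s - 3)*(s + 5/4)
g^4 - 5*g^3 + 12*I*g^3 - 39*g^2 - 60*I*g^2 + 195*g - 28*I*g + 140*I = (g - 5)*(g + I)*(g + 4*I)*(g + 7*I)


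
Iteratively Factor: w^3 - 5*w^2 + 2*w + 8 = (w + 1)*(w^2 - 6*w + 8) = (w - 2)*(w + 1)*(w - 4)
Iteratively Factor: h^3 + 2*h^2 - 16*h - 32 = (h + 2)*(h^2 - 16) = (h - 4)*(h + 2)*(h + 4)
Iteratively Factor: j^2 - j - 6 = (j - 3)*(j + 2)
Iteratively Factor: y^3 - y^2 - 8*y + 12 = (y - 2)*(y^2 + y - 6) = (y - 2)^2*(y + 3)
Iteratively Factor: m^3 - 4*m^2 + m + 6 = (m - 2)*(m^2 - 2*m - 3) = (m - 3)*(m - 2)*(m + 1)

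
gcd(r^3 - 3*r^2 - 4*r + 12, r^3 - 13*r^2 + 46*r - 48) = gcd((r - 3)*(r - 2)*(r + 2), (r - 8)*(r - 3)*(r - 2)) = r^2 - 5*r + 6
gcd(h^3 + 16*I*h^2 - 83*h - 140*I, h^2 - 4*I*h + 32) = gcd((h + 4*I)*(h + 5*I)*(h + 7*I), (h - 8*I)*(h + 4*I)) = h + 4*I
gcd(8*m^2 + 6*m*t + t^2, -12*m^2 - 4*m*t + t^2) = 2*m + t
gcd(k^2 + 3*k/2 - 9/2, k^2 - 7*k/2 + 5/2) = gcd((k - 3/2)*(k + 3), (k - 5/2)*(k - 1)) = 1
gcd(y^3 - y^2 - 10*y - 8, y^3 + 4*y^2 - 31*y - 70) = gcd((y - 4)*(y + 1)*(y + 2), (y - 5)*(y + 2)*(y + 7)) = y + 2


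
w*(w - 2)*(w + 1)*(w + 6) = w^4 + 5*w^3 - 8*w^2 - 12*w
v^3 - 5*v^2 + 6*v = v*(v - 3)*(v - 2)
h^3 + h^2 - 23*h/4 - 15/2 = (h - 5/2)*(h + 3/2)*(h + 2)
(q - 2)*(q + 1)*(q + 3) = q^3 + 2*q^2 - 5*q - 6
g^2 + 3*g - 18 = (g - 3)*(g + 6)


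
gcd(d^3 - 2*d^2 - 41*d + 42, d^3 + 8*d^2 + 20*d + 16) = 1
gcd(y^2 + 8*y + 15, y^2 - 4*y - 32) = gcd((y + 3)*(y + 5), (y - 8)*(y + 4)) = 1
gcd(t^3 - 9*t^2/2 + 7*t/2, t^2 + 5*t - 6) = t - 1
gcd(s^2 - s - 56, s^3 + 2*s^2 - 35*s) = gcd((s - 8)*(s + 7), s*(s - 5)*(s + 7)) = s + 7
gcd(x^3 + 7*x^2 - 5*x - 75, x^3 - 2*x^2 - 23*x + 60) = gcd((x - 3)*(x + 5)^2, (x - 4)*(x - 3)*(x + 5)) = x^2 + 2*x - 15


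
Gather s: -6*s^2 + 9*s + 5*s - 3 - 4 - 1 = -6*s^2 + 14*s - 8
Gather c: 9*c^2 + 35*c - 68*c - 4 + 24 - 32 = 9*c^2 - 33*c - 12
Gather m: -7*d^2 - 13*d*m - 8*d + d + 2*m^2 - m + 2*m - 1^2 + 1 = -7*d^2 - 7*d + 2*m^2 + m*(1 - 13*d)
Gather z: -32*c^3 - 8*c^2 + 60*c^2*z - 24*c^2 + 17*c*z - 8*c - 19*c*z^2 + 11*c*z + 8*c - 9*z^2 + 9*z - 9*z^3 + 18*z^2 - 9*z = -32*c^3 - 32*c^2 - 9*z^3 + z^2*(9 - 19*c) + z*(60*c^2 + 28*c)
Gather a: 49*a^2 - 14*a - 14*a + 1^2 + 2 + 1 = 49*a^2 - 28*a + 4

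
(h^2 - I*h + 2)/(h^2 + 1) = (h - 2*I)/(h - I)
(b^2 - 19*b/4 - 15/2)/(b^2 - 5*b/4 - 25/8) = 2*(b - 6)/(2*b - 5)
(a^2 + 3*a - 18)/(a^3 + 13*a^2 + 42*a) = (a - 3)/(a*(a + 7))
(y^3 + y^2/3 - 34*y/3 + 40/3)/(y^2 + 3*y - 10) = (3*y^2 + 7*y - 20)/(3*(y + 5))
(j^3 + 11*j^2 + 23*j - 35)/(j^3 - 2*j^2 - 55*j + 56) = (j + 5)/(j - 8)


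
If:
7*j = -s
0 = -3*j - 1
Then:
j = -1/3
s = 7/3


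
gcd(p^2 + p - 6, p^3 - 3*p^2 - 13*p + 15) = p + 3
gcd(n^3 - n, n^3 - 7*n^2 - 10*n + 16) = n - 1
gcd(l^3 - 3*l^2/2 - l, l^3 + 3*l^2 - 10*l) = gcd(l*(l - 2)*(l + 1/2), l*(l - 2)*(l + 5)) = l^2 - 2*l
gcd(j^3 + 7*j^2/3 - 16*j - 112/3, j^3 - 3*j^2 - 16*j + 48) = j^2 - 16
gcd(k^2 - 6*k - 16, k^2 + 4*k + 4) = k + 2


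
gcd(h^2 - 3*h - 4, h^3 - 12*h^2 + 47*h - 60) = h - 4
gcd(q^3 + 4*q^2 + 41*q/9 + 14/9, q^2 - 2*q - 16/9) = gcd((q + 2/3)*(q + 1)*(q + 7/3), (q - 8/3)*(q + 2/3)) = q + 2/3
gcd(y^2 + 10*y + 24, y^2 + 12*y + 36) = y + 6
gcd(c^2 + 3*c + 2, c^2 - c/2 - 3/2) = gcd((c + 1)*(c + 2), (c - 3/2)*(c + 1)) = c + 1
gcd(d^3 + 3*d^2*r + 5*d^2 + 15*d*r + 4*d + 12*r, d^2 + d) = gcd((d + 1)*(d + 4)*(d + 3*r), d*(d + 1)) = d + 1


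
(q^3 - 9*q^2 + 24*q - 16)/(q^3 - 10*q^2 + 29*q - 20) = (q - 4)/(q - 5)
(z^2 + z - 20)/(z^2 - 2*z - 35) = (z - 4)/(z - 7)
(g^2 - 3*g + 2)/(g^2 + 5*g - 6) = (g - 2)/(g + 6)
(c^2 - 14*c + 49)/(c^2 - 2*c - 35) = (c - 7)/(c + 5)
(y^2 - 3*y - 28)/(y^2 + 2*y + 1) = (y^2 - 3*y - 28)/(y^2 + 2*y + 1)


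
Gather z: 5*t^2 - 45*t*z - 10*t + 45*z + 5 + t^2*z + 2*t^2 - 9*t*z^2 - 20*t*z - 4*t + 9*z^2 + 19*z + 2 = 7*t^2 - 14*t + z^2*(9 - 9*t) + z*(t^2 - 65*t + 64) + 7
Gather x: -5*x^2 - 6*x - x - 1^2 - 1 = -5*x^2 - 7*x - 2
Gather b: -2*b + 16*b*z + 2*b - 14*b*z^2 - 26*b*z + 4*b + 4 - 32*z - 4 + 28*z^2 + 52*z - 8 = b*(-14*z^2 - 10*z + 4) + 28*z^2 + 20*z - 8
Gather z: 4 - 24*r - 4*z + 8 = -24*r - 4*z + 12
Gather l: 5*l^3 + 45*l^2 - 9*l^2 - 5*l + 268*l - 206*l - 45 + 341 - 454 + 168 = 5*l^3 + 36*l^2 + 57*l + 10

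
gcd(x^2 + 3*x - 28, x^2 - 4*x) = x - 4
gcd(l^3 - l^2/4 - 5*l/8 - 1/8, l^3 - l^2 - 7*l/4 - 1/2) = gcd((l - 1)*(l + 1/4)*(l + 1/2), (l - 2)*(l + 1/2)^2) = l + 1/2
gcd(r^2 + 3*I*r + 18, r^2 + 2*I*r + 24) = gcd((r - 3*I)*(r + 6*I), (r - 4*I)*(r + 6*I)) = r + 6*I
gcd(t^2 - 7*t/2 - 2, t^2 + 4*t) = 1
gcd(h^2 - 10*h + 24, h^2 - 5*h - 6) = h - 6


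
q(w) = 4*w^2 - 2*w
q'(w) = 8*w - 2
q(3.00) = 30.00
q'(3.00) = 22.00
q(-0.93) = 5.32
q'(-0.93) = -9.44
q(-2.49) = 29.78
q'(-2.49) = -21.92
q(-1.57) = 13.00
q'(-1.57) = -14.56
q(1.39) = 4.95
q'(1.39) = 9.12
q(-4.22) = 79.67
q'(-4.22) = -35.76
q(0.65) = 0.39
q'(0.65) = 3.20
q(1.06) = 2.37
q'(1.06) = 6.48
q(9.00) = 306.00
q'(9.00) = 70.00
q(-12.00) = 600.00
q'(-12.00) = -98.00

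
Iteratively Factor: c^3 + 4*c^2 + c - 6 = (c + 2)*(c^2 + 2*c - 3) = (c - 1)*(c + 2)*(c + 3)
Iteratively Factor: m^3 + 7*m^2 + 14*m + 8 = (m + 1)*(m^2 + 6*m + 8) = (m + 1)*(m + 4)*(m + 2)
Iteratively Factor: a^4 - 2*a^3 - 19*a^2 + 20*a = (a - 5)*(a^3 + 3*a^2 - 4*a) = a*(a - 5)*(a^2 + 3*a - 4) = a*(a - 5)*(a - 1)*(a + 4)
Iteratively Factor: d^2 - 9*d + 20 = (d - 4)*(d - 5)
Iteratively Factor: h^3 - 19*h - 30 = (h - 5)*(h^2 + 5*h + 6) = (h - 5)*(h + 3)*(h + 2)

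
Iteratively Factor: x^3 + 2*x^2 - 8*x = (x - 2)*(x^2 + 4*x) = x*(x - 2)*(x + 4)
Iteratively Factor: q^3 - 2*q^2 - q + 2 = (q + 1)*(q^2 - 3*q + 2) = (q - 2)*(q + 1)*(q - 1)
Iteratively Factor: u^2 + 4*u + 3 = (u + 3)*(u + 1)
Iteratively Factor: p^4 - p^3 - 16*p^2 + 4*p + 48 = (p - 2)*(p^3 + p^2 - 14*p - 24) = (p - 4)*(p - 2)*(p^2 + 5*p + 6) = (p - 4)*(p - 2)*(p + 2)*(p + 3)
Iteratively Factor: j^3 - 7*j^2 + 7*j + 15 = (j - 3)*(j^2 - 4*j - 5) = (j - 3)*(j + 1)*(j - 5)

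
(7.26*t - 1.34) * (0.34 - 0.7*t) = -5.082*t^2 + 3.4064*t - 0.4556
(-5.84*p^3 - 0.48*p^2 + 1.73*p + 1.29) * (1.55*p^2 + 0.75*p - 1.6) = -9.052*p^5 - 5.124*p^4 + 11.6655*p^3 + 4.065*p^2 - 1.8005*p - 2.064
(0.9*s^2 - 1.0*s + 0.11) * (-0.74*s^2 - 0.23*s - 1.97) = -0.666*s^4 + 0.533*s^3 - 1.6244*s^2 + 1.9447*s - 0.2167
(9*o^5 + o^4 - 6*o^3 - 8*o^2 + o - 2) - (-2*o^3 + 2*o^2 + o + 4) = 9*o^5 + o^4 - 4*o^3 - 10*o^2 - 6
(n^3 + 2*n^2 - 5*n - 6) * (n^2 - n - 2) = n^5 + n^4 - 9*n^3 - 5*n^2 + 16*n + 12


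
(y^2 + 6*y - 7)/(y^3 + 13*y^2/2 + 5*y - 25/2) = 2*(y + 7)/(2*y^2 + 15*y + 25)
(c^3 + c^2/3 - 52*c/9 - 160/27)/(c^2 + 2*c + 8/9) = (9*c^2 - 9*c - 40)/(3*(3*c + 2))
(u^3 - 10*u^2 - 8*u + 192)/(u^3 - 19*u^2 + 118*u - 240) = (u + 4)/(u - 5)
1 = 1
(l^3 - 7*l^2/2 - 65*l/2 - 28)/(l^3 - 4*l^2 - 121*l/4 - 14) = 2*(l + 1)/(2*l + 1)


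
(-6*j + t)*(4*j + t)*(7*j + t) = -168*j^3 - 38*j^2*t + 5*j*t^2 + t^3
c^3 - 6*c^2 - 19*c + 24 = (c - 8)*(c - 1)*(c + 3)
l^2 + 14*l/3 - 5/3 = (l - 1/3)*(l + 5)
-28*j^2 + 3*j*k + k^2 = (-4*j + k)*(7*j + k)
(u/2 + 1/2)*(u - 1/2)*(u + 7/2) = u^3/2 + 2*u^2 + 5*u/8 - 7/8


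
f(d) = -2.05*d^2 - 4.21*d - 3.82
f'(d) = -4.1*d - 4.21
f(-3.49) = -14.10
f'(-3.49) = 10.10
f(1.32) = -12.95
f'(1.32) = -9.62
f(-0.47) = -2.29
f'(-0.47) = -2.28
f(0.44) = -6.07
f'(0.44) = -6.01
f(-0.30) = -2.74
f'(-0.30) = -2.98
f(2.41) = -25.87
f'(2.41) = -14.09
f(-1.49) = -2.10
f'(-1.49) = 1.90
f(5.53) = -89.79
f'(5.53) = -26.88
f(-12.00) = -248.50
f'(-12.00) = 44.99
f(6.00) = -102.88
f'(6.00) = -28.81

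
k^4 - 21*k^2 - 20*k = k*(k - 5)*(k + 1)*(k + 4)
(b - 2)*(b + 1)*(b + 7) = b^3 + 6*b^2 - 9*b - 14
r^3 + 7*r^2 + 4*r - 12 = (r - 1)*(r + 2)*(r + 6)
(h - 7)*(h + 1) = h^2 - 6*h - 7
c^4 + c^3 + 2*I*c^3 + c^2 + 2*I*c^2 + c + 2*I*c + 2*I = (c + 1)*(c - I)*(c + I)*(c + 2*I)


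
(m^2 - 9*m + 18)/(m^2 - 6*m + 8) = (m^2 - 9*m + 18)/(m^2 - 6*m + 8)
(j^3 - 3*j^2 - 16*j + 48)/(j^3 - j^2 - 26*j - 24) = (j^2 - 7*j + 12)/(j^2 - 5*j - 6)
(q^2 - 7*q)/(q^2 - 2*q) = (q - 7)/(q - 2)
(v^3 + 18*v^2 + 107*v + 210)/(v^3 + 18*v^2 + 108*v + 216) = (v^2 + 12*v + 35)/(v^2 + 12*v + 36)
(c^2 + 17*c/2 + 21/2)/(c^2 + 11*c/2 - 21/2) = (2*c + 3)/(2*c - 3)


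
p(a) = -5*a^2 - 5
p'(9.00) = -90.00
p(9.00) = -410.00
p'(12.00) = -120.00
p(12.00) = -725.00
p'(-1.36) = 13.60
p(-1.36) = -14.25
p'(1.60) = -16.00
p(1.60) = -17.80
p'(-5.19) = 51.90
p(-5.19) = -139.68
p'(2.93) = -29.30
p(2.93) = -47.92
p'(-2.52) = 25.20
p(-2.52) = -36.75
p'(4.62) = -46.20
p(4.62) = -111.72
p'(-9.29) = 92.90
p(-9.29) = -436.52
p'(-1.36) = 13.60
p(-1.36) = -14.25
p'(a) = -10*a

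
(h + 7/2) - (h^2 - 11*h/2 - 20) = -h^2 + 13*h/2 + 47/2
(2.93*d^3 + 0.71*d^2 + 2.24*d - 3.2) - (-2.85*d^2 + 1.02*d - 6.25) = 2.93*d^3 + 3.56*d^2 + 1.22*d + 3.05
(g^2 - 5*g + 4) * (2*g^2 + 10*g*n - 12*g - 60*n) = 2*g^4 + 10*g^3*n - 22*g^3 - 110*g^2*n + 68*g^2 + 340*g*n - 48*g - 240*n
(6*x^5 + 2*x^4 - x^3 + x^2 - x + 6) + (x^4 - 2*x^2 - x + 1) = 6*x^5 + 3*x^4 - x^3 - x^2 - 2*x + 7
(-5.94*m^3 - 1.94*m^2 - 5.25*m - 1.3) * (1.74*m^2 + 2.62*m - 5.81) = -10.3356*m^5 - 18.9384*m^4 + 20.2936*m^3 - 4.7456*m^2 + 27.0965*m + 7.553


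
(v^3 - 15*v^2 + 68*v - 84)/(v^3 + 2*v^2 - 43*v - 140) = (v^2 - 8*v + 12)/(v^2 + 9*v + 20)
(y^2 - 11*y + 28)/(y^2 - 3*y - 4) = (y - 7)/(y + 1)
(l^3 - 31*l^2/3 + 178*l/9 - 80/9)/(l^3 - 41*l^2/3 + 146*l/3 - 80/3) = (l - 5/3)/(l - 5)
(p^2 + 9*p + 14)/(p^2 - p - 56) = (p + 2)/(p - 8)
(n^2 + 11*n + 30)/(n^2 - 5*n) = (n^2 + 11*n + 30)/(n*(n - 5))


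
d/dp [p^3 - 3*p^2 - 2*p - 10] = 3*p^2 - 6*p - 2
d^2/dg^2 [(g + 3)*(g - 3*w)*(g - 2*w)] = 6*g - 10*w + 6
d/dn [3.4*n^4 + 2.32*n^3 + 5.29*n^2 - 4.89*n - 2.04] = 13.6*n^3 + 6.96*n^2 + 10.58*n - 4.89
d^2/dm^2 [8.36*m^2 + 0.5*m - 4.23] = 16.7200000000000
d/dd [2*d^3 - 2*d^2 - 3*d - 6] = 6*d^2 - 4*d - 3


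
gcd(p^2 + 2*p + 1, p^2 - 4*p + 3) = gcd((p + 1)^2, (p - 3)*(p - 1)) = 1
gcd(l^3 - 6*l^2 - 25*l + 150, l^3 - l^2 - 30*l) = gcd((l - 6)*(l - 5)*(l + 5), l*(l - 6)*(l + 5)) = l^2 - l - 30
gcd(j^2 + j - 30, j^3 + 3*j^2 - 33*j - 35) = j - 5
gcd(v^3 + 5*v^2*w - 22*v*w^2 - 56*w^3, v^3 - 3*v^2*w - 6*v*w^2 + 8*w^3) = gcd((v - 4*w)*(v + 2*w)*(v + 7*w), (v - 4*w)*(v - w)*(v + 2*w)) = v^2 - 2*v*w - 8*w^2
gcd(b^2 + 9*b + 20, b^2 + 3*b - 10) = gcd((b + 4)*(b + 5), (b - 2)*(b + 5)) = b + 5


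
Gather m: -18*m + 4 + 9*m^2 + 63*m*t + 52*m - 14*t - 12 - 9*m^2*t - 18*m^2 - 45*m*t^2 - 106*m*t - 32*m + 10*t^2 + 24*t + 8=m^2*(-9*t - 9) + m*(-45*t^2 - 43*t + 2) + 10*t^2 + 10*t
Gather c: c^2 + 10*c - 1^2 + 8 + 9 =c^2 + 10*c + 16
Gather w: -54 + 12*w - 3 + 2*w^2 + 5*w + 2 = 2*w^2 + 17*w - 55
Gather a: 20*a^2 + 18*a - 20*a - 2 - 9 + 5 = 20*a^2 - 2*a - 6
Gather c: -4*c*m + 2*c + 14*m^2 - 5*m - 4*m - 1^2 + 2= c*(2 - 4*m) + 14*m^2 - 9*m + 1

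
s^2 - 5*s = s*(s - 5)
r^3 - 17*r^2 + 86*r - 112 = (r - 8)*(r - 7)*(r - 2)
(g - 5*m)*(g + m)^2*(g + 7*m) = g^4 + 4*g^3*m - 30*g^2*m^2 - 68*g*m^3 - 35*m^4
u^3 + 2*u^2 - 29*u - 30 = (u - 5)*(u + 1)*(u + 6)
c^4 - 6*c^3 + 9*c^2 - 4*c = c*(c - 4)*(c - 1)^2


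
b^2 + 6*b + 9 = (b + 3)^2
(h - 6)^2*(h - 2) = h^3 - 14*h^2 + 60*h - 72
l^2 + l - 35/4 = (l - 5/2)*(l + 7/2)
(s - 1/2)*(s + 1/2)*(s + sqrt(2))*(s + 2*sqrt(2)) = s^4 + 3*sqrt(2)*s^3 + 15*s^2/4 - 3*sqrt(2)*s/4 - 1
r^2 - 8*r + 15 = (r - 5)*(r - 3)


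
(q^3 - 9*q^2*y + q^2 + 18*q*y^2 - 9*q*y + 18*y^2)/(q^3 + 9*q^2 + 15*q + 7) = (q^2 - 9*q*y + 18*y^2)/(q^2 + 8*q + 7)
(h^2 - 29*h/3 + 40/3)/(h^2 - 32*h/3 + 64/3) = (3*h - 5)/(3*h - 8)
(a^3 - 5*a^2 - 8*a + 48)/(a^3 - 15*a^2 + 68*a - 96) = (a^2 - a - 12)/(a^2 - 11*a + 24)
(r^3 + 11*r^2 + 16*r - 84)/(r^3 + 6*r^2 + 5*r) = (r^3 + 11*r^2 + 16*r - 84)/(r*(r^2 + 6*r + 5))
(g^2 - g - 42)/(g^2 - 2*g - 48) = (g - 7)/(g - 8)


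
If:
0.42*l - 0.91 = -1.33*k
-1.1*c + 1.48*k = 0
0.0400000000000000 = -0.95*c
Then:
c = -0.04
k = -0.03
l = 2.27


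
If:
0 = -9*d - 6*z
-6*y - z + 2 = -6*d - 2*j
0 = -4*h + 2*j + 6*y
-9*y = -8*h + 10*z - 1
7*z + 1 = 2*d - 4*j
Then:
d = -6/275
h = 31/220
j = -7/22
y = 1/5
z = 9/275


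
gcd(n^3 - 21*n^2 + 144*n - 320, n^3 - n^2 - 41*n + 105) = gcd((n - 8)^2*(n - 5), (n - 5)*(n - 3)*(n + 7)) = n - 5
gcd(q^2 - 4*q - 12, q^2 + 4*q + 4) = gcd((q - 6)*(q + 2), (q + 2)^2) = q + 2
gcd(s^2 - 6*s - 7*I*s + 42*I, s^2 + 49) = s - 7*I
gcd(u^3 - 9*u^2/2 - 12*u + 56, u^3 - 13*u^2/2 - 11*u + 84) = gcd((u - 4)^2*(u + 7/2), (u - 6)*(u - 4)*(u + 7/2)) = u^2 - u/2 - 14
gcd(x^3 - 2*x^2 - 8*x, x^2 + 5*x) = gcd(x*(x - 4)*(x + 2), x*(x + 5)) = x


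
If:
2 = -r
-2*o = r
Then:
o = 1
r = -2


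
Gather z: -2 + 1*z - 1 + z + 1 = 2*z - 2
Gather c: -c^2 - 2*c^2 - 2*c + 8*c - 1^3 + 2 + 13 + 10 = -3*c^2 + 6*c + 24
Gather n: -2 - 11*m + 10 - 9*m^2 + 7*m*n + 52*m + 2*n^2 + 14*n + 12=-9*m^2 + 41*m + 2*n^2 + n*(7*m + 14) + 20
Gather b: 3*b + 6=3*b + 6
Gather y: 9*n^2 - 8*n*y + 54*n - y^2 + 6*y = 9*n^2 + 54*n - y^2 + y*(6 - 8*n)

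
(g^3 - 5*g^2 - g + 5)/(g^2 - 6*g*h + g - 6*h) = (g^2 - 6*g + 5)/(g - 6*h)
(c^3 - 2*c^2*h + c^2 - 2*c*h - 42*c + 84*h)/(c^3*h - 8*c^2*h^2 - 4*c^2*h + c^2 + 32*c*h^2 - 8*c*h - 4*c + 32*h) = (c^3 - 2*c^2*h + c^2 - 2*c*h - 42*c + 84*h)/(c^3*h - 8*c^2*h^2 - 4*c^2*h + c^2 + 32*c*h^2 - 8*c*h - 4*c + 32*h)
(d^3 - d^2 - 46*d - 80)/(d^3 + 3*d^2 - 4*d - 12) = (d^2 - 3*d - 40)/(d^2 + d - 6)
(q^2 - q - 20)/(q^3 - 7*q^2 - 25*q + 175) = (q + 4)/(q^2 - 2*q - 35)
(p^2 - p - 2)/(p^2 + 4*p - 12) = (p + 1)/(p + 6)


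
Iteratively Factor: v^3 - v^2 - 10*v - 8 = (v - 4)*(v^2 + 3*v + 2) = (v - 4)*(v + 1)*(v + 2)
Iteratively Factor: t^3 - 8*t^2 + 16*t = (t - 4)*(t^2 - 4*t) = t*(t - 4)*(t - 4)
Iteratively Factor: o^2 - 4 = (o - 2)*(o + 2)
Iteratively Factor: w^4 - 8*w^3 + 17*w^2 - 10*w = (w - 1)*(w^3 - 7*w^2 + 10*w) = (w - 2)*(w - 1)*(w^2 - 5*w) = (w - 5)*(w - 2)*(w - 1)*(w)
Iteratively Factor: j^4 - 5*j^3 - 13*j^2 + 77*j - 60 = (j - 5)*(j^3 - 13*j + 12) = (j - 5)*(j + 4)*(j^2 - 4*j + 3) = (j - 5)*(j - 1)*(j + 4)*(j - 3)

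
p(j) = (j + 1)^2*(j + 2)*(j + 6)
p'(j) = (j + 1)^2*(j + 2) + (j + 1)^2*(j + 6) + (j + 2)*(j + 6)*(2*j + 2)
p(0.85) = 66.82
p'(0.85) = 105.43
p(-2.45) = -3.36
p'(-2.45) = 11.15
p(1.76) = 222.26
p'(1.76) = 248.82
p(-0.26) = 5.47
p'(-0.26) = 18.88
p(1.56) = 176.38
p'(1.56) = 210.67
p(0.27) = 22.96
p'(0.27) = 49.93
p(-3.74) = -29.52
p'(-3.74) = 25.45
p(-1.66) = 0.64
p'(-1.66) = 0.09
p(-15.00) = 22932.00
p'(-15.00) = -7588.00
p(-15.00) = 22932.00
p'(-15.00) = -7588.00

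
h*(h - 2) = h^2 - 2*h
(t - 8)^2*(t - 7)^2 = t^4 - 30*t^3 + 337*t^2 - 1680*t + 3136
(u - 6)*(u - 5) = u^2 - 11*u + 30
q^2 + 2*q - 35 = (q - 5)*(q + 7)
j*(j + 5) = j^2 + 5*j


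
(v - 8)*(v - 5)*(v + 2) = v^3 - 11*v^2 + 14*v + 80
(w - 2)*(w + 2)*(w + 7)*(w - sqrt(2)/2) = w^4 - sqrt(2)*w^3/2 + 7*w^3 - 7*sqrt(2)*w^2/2 - 4*w^2 - 28*w + 2*sqrt(2)*w + 14*sqrt(2)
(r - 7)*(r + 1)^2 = r^3 - 5*r^2 - 13*r - 7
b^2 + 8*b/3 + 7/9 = (b + 1/3)*(b + 7/3)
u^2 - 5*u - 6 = (u - 6)*(u + 1)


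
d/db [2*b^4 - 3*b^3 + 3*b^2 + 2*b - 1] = 8*b^3 - 9*b^2 + 6*b + 2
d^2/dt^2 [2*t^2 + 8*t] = 4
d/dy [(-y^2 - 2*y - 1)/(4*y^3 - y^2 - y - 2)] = (2*(y + 1)*(-4*y^3 + y^2 + y + 2) - (-12*y^2 + 2*y + 1)*(y^2 + 2*y + 1))/(-4*y^3 + y^2 + y + 2)^2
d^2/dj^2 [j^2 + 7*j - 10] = 2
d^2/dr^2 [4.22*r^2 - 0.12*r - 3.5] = 8.44000000000000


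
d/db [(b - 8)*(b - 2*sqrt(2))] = 2*b - 8 - 2*sqrt(2)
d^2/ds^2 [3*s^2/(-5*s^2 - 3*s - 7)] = 6*(15*s^3 + 105*s^2 - 49)/(125*s^6 + 225*s^5 + 660*s^4 + 657*s^3 + 924*s^2 + 441*s + 343)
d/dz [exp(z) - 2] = exp(z)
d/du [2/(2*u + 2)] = -1/(u + 1)^2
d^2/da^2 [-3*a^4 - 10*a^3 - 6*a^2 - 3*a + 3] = -36*a^2 - 60*a - 12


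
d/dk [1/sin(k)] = -cos(k)/sin(k)^2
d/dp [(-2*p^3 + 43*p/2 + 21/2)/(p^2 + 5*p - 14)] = (-4*p^4 - 40*p^3 + 125*p^2 - 42*p - 707)/(2*(p^4 + 10*p^3 - 3*p^2 - 140*p + 196))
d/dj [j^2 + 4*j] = 2*j + 4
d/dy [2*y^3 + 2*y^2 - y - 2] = 6*y^2 + 4*y - 1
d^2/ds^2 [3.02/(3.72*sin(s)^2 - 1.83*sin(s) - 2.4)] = (167.167872*sin(s)^4 - 61.676856*sin(s)^3 - 132.78789*sin(s)^2 + 110.089872*sin(s) - 74.152476)/(-3.72*sin(s)^2 + 1.83*sin(s) + 2.4)^3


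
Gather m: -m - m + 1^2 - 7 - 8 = -2*m - 14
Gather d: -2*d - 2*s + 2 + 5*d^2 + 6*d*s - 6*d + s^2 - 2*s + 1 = 5*d^2 + d*(6*s - 8) + s^2 - 4*s + 3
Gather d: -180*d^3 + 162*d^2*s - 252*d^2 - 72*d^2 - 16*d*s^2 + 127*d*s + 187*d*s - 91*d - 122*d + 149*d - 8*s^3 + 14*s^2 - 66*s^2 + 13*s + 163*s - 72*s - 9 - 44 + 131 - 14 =-180*d^3 + d^2*(162*s - 324) + d*(-16*s^2 + 314*s - 64) - 8*s^3 - 52*s^2 + 104*s + 64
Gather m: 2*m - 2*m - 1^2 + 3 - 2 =0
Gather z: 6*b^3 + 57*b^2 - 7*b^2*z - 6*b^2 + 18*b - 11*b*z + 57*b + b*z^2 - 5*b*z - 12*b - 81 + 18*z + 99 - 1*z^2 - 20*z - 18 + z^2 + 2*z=6*b^3 + 51*b^2 + b*z^2 + 63*b + z*(-7*b^2 - 16*b)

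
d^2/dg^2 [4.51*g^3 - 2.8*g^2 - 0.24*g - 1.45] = 27.06*g - 5.6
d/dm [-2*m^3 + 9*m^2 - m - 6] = -6*m^2 + 18*m - 1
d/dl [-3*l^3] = -9*l^2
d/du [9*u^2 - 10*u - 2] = 18*u - 10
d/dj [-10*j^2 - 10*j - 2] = -20*j - 10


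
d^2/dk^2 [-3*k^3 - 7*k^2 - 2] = -18*k - 14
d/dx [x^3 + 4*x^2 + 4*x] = 3*x^2 + 8*x + 4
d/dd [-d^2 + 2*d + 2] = 2 - 2*d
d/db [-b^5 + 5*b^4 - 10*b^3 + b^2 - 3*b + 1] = -5*b^4 + 20*b^3 - 30*b^2 + 2*b - 3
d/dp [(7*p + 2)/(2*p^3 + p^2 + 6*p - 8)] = (14*p^3 + 7*p^2 + 42*p - 2*(7*p + 2)*(3*p^2 + p + 3) - 56)/(2*p^3 + p^2 + 6*p - 8)^2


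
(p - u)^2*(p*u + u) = p^3*u - 2*p^2*u^2 + p^2*u + p*u^3 - 2*p*u^2 + u^3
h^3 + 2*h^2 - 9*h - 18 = (h - 3)*(h + 2)*(h + 3)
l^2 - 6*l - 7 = (l - 7)*(l + 1)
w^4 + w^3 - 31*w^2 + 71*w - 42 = (w - 3)*(w - 2)*(w - 1)*(w + 7)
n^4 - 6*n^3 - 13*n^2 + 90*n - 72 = (n - 6)*(n - 3)*(n - 1)*(n + 4)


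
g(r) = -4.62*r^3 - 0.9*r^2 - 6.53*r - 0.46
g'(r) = -13.86*r^2 - 1.8*r - 6.53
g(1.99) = -53.43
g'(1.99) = -65.00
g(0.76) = -7.97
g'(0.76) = -15.90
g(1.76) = -39.93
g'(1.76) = -52.63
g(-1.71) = 31.18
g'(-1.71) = -43.98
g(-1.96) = 43.67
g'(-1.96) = -56.25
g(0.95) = -11.44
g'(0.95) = -20.75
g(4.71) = -533.91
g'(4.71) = -322.48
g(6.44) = -1313.80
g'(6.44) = -592.95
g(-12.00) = 7931.66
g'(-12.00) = -1980.77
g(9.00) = -3500.11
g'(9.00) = -1145.39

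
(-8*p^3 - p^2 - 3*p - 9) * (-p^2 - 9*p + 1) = 8*p^5 + 73*p^4 + 4*p^3 + 35*p^2 + 78*p - 9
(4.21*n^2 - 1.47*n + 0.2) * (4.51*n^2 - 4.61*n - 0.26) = 18.9871*n^4 - 26.0378*n^3 + 6.5841*n^2 - 0.5398*n - 0.052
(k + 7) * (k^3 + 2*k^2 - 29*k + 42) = k^4 + 9*k^3 - 15*k^2 - 161*k + 294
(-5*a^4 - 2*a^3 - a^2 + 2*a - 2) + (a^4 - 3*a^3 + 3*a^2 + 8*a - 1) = -4*a^4 - 5*a^3 + 2*a^2 + 10*a - 3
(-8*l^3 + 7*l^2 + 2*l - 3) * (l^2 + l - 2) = -8*l^5 - l^4 + 25*l^3 - 15*l^2 - 7*l + 6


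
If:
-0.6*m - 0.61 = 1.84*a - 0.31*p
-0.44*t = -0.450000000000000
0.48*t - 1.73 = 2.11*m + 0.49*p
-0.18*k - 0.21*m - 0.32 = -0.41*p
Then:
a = 0.244204615701628*p - 0.140028192495738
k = 2.54870984728805*p - 1.09265642204031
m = -0.232227488151659*p - 0.587246876346402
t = 1.02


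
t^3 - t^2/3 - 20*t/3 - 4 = (t - 3)*(t + 2/3)*(t + 2)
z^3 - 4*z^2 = z^2*(z - 4)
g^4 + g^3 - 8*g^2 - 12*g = g*(g - 3)*(g + 2)^2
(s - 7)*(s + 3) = s^2 - 4*s - 21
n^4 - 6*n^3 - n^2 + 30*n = n*(n - 5)*(n - 3)*(n + 2)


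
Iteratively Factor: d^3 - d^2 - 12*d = (d + 3)*(d^2 - 4*d) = d*(d + 3)*(d - 4)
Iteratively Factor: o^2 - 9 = (o + 3)*(o - 3)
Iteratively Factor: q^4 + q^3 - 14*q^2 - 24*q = (q - 4)*(q^3 + 5*q^2 + 6*q) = (q - 4)*(q + 2)*(q^2 + 3*q) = q*(q - 4)*(q + 2)*(q + 3)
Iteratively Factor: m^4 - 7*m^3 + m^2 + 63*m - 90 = (m - 3)*(m^3 - 4*m^2 - 11*m + 30) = (m - 3)*(m + 3)*(m^2 - 7*m + 10) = (m - 3)*(m - 2)*(m + 3)*(m - 5)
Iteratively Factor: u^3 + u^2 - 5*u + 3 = (u - 1)*(u^2 + 2*u - 3) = (u - 1)*(u + 3)*(u - 1)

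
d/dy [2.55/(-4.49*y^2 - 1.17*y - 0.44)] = (22.899*y + 2.9835)/(4.49*y^2 + 1.17*y + 0.44)^2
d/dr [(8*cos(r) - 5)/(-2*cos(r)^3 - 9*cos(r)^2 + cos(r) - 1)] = 4*(66*cos(r) - 21*cos(2*r) - 8*cos(3*r) - 18)*sin(r)/(cos(r) + 9*cos(2*r) + cos(3*r) + 11)^2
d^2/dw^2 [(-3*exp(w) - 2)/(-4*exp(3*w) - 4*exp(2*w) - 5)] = (192*exp(6*w) + 432*exp(5*w) + 400*exp(4*w) - 652*exp(3*w) - 720*exp(2*w) - 160*exp(w) + 75)*exp(w)/(64*exp(9*w) + 192*exp(8*w) + 192*exp(7*w) + 304*exp(6*w) + 480*exp(5*w) + 240*exp(4*w) + 300*exp(3*w) + 300*exp(2*w) + 125)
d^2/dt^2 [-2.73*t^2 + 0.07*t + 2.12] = -5.46000000000000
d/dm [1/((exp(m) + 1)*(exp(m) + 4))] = (-2*exp(m) - 5)*exp(m)/(exp(4*m) + 10*exp(3*m) + 33*exp(2*m) + 40*exp(m) + 16)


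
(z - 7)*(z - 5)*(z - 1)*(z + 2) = z^4 - 11*z^3 + 21*z^2 + 59*z - 70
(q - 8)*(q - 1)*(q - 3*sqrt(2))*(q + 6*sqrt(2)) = q^4 - 9*q^3 + 3*sqrt(2)*q^3 - 27*sqrt(2)*q^2 - 28*q^2 + 24*sqrt(2)*q + 324*q - 288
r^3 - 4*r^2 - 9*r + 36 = (r - 4)*(r - 3)*(r + 3)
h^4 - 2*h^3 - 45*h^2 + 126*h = h*(h - 6)*(h - 3)*(h + 7)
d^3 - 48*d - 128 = (d - 8)*(d + 4)^2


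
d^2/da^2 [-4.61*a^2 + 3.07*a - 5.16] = -9.22000000000000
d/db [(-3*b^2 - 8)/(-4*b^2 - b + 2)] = (3*b^2 - 76*b - 8)/(16*b^4 + 8*b^3 - 15*b^2 - 4*b + 4)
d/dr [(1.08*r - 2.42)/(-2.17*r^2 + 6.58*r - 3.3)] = (2.3436*r^2 - 10.5028*r + 12.3596)/(4.7089*r^4 - 28.5572*r^3 + 57.6184*r^2 - 43.428*r + 10.89)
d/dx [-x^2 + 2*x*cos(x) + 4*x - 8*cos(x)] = -2*x*sin(x) - 2*x + 8*sin(x) + 2*cos(x) + 4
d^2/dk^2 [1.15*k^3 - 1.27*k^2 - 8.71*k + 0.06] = 6.9*k - 2.54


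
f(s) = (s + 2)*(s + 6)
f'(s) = 2*s + 8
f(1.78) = 29.41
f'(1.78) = 11.56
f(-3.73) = -3.93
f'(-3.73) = 0.54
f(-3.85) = -3.98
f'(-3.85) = 0.30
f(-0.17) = 10.67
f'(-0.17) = 7.66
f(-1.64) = 1.57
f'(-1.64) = 4.72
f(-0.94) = 5.36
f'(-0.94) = 6.12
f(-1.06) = 4.64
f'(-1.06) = 5.88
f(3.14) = 46.98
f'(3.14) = 14.28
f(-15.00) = 117.00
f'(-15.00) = -22.00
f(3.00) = 45.00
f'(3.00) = 14.00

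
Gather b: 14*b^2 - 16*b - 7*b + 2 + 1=14*b^2 - 23*b + 3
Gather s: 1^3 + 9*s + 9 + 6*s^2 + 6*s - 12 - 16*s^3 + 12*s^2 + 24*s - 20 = -16*s^3 + 18*s^2 + 39*s - 22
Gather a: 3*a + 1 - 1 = 3*a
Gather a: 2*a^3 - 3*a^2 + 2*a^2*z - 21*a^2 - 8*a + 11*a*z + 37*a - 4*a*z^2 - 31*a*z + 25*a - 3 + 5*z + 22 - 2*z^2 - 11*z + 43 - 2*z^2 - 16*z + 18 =2*a^3 + a^2*(2*z - 24) + a*(-4*z^2 - 20*z + 54) - 4*z^2 - 22*z + 80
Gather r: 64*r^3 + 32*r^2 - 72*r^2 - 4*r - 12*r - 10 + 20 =64*r^3 - 40*r^2 - 16*r + 10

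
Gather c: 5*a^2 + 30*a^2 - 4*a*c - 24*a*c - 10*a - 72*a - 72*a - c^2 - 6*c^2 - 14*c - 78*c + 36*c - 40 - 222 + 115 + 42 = 35*a^2 - 154*a - 7*c^2 + c*(-28*a - 56) - 105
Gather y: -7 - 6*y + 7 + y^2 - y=y^2 - 7*y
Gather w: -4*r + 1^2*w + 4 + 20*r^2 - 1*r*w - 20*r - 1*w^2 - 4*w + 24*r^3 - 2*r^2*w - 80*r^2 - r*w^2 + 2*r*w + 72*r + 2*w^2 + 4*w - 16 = 24*r^3 - 60*r^2 + 48*r + w^2*(1 - r) + w*(-2*r^2 + r + 1) - 12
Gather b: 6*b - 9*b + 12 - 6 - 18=-3*b - 12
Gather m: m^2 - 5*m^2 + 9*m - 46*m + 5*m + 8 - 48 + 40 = -4*m^2 - 32*m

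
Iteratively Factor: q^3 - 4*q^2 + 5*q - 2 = (q - 2)*(q^2 - 2*q + 1) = (q - 2)*(q - 1)*(q - 1)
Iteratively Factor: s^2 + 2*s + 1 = (s + 1)*(s + 1)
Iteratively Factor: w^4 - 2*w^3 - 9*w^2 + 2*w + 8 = (w - 4)*(w^3 + 2*w^2 - w - 2) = (w - 4)*(w - 1)*(w^2 + 3*w + 2) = (w - 4)*(w - 1)*(w + 1)*(w + 2)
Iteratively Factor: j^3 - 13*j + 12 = (j - 1)*(j^2 + j - 12) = (j - 3)*(j - 1)*(j + 4)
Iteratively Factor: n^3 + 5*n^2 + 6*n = (n)*(n^2 + 5*n + 6) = n*(n + 3)*(n + 2)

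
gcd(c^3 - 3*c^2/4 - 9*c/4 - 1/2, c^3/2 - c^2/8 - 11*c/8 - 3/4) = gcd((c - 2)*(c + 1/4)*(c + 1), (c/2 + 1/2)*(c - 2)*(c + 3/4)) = c^2 - c - 2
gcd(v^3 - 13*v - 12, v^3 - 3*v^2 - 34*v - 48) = v + 3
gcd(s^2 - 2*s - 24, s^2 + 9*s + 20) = s + 4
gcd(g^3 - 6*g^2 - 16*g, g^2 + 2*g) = g^2 + 2*g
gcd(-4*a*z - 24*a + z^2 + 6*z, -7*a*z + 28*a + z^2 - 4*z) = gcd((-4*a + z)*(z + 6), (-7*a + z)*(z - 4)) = 1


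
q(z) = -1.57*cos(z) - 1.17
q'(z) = 1.57*sin(z)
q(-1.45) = -1.36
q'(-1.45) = -1.56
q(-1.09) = -1.90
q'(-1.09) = -1.39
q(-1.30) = -1.59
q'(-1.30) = -1.51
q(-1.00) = -2.02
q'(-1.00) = -1.32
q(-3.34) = 0.37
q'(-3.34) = 0.31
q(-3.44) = 0.33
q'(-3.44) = 0.46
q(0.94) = -2.10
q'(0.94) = 1.27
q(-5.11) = -1.78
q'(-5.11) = 1.45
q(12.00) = -2.49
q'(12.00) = -0.84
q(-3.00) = 0.38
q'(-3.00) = -0.22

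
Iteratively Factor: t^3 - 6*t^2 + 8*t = (t - 4)*(t^2 - 2*t) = (t - 4)*(t - 2)*(t)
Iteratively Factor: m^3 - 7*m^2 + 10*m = (m)*(m^2 - 7*m + 10) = m*(m - 2)*(m - 5)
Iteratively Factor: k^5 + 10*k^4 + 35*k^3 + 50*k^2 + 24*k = (k)*(k^4 + 10*k^3 + 35*k^2 + 50*k + 24) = k*(k + 1)*(k^3 + 9*k^2 + 26*k + 24) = k*(k + 1)*(k + 2)*(k^2 + 7*k + 12) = k*(k + 1)*(k + 2)*(k + 4)*(k + 3)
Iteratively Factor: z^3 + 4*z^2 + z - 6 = (z + 3)*(z^2 + z - 2) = (z + 2)*(z + 3)*(z - 1)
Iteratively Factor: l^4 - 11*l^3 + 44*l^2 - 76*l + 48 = (l - 2)*(l^3 - 9*l^2 + 26*l - 24) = (l - 2)^2*(l^2 - 7*l + 12) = (l - 4)*(l - 2)^2*(l - 3)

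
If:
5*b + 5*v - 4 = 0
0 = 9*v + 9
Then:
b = 9/5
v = -1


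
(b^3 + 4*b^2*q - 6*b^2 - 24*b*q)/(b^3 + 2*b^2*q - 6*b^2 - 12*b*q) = (b + 4*q)/(b + 2*q)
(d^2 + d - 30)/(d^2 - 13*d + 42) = (d^2 + d - 30)/(d^2 - 13*d + 42)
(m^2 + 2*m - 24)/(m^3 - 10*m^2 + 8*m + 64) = (m + 6)/(m^2 - 6*m - 16)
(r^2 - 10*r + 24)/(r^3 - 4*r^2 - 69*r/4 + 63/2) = 4*(r - 4)/(4*r^2 + 8*r - 21)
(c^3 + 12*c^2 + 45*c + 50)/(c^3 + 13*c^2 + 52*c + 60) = (c + 5)/(c + 6)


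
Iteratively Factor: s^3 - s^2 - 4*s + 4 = (s + 2)*(s^2 - 3*s + 2) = (s - 1)*(s + 2)*(s - 2)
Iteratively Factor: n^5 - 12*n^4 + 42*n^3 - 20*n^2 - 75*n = (n + 1)*(n^4 - 13*n^3 + 55*n^2 - 75*n) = n*(n + 1)*(n^3 - 13*n^2 + 55*n - 75) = n*(n - 5)*(n + 1)*(n^2 - 8*n + 15) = n*(n - 5)*(n - 3)*(n + 1)*(n - 5)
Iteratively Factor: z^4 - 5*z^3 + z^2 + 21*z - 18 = (z - 3)*(z^3 - 2*z^2 - 5*z + 6) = (z - 3)*(z - 1)*(z^2 - z - 6) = (z - 3)*(z - 1)*(z + 2)*(z - 3)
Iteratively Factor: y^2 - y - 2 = (y + 1)*(y - 2)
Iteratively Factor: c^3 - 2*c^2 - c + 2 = (c - 2)*(c^2 - 1) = (c - 2)*(c - 1)*(c + 1)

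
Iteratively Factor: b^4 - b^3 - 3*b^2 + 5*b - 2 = (b + 2)*(b^3 - 3*b^2 + 3*b - 1) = (b - 1)*(b + 2)*(b^2 - 2*b + 1) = (b - 1)^2*(b + 2)*(b - 1)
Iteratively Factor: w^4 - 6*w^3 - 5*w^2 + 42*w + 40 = (w - 5)*(w^3 - w^2 - 10*w - 8) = (w - 5)*(w + 2)*(w^2 - 3*w - 4) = (w - 5)*(w - 4)*(w + 2)*(w + 1)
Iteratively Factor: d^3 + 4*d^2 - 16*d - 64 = (d + 4)*(d^2 - 16) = (d - 4)*(d + 4)*(d + 4)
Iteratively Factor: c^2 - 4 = (c - 2)*(c + 2)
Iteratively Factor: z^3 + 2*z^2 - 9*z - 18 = (z + 2)*(z^2 - 9) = (z - 3)*(z + 2)*(z + 3)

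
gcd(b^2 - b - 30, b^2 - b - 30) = b^2 - b - 30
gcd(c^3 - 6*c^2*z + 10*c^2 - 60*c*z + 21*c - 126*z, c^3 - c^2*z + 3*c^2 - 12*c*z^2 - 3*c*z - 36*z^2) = c + 3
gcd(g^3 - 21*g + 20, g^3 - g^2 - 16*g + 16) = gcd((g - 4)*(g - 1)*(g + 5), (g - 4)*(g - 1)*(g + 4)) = g^2 - 5*g + 4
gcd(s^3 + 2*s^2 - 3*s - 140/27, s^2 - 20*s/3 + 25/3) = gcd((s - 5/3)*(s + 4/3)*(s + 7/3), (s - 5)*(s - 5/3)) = s - 5/3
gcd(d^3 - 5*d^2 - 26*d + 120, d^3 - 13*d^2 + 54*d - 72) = d^2 - 10*d + 24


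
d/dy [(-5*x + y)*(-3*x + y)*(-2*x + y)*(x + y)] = x^3 + 42*x^2*y - 27*x*y^2 + 4*y^3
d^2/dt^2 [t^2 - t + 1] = 2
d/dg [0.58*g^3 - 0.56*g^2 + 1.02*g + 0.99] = 1.74*g^2 - 1.12*g + 1.02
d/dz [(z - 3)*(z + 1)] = 2*z - 2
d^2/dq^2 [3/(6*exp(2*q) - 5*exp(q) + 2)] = 3*((5 - 24*exp(q))*(6*exp(2*q) - 5*exp(q) + 2) + 2*(12*exp(q) - 5)^2*exp(q))*exp(q)/(6*exp(2*q) - 5*exp(q) + 2)^3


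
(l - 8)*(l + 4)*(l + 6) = l^3 + 2*l^2 - 56*l - 192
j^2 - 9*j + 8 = (j - 8)*(j - 1)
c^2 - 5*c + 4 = (c - 4)*(c - 1)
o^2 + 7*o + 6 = (o + 1)*(o + 6)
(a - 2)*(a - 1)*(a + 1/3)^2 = a^4 - 7*a^3/3 + a^2/9 + a + 2/9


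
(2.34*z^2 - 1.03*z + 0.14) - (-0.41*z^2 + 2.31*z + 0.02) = 2.75*z^2 - 3.34*z + 0.12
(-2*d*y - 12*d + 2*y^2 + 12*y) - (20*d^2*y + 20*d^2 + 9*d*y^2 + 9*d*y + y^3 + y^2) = -20*d^2*y - 20*d^2 - 9*d*y^2 - 11*d*y - 12*d - y^3 + y^2 + 12*y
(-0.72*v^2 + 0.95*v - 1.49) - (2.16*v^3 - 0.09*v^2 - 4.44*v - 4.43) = -2.16*v^3 - 0.63*v^2 + 5.39*v + 2.94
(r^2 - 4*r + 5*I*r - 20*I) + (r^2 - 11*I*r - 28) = 2*r^2 - 4*r - 6*I*r - 28 - 20*I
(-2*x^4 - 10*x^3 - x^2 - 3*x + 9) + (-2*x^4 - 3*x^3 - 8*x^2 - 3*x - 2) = -4*x^4 - 13*x^3 - 9*x^2 - 6*x + 7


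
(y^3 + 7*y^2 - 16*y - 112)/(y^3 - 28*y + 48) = (y^2 + 11*y + 28)/(y^2 + 4*y - 12)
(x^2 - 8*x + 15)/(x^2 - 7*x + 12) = (x - 5)/(x - 4)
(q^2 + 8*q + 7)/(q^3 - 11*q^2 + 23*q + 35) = (q + 7)/(q^2 - 12*q + 35)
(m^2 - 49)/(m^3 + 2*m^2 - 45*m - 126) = (m + 7)/(m^2 + 9*m + 18)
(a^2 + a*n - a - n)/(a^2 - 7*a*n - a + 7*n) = (a + n)/(a - 7*n)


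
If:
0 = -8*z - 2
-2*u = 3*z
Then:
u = 3/8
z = -1/4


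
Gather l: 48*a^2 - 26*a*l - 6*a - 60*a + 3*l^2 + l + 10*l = 48*a^2 - 66*a + 3*l^2 + l*(11 - 26*a)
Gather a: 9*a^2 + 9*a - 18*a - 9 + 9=9*a^2 - 9*a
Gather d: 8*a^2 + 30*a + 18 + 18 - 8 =8*a^2 + 30*a + 28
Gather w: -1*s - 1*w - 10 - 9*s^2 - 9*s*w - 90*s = -9*s^2 - 91*s + w*(-9*s - 1) - 10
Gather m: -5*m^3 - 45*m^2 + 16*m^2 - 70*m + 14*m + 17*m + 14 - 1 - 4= -5*m^3 - 29*m^2 - 39*m + 9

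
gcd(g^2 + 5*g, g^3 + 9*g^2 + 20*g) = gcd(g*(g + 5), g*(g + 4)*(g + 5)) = g^2 + 5*g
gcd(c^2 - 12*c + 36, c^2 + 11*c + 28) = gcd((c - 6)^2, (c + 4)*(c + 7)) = 1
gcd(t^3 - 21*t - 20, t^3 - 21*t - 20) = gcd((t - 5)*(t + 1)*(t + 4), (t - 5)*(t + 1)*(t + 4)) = t^3 - 21*t - 20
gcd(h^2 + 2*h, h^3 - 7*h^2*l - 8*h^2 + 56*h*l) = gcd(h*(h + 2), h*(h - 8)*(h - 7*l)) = h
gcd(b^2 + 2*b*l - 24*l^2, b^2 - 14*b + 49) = 1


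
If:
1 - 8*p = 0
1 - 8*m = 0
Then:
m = 1/8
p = 1/8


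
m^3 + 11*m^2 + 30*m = m*(m + 5)*(m + 6)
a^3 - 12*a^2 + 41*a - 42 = (a - 7)*(a - 3)*(a - 2)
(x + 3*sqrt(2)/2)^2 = x^2 + 3*sqrt(2)*x + 9/2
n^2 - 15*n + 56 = (n - 8)*(n - 7)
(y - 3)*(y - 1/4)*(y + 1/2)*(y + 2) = y^4 - 3*y^3/4 - 51*y^2/8 - 11*y/8 + 3/4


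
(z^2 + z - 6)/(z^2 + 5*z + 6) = (z - 2)/(z + 2)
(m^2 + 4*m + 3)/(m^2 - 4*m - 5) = (m + 3)/(m - 5)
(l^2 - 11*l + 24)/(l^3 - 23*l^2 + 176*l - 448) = (l - 3)/(l^2 - 15*l + 56)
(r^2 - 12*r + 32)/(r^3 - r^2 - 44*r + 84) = (r^2 - 12*r + 32)/(r^3 - r^2 - 44*r + 84)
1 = 1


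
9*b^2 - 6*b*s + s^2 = (-3*b + s)^2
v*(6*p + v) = 6*p*v + v^2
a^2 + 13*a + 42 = (a + 6)*(a + 7)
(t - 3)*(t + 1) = t^2 - 2*t - 3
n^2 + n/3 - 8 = (n - 8/3)*(n + 3)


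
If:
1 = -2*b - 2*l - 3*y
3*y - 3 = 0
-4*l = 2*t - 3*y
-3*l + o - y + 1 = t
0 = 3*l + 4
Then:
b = -2/3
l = -4/3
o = 1/6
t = 25/6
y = 1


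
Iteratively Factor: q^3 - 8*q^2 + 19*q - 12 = (q - 1)*(q^2 - 7*q + 12) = (q - 3)*(q - 1)*(q - 4)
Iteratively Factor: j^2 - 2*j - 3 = (j + 1)*(j - 3)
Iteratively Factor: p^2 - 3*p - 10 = (p - 5)*(p + 2)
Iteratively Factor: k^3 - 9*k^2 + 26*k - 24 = (k - 4)*(k^2 - 5*k + 6) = (k - 4)*(k - 2)*(k - 3)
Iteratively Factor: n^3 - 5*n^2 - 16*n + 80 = (n + 4)*(n^2 - 9*n + 20) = (n - 4)*(n + 4)*(n - 5)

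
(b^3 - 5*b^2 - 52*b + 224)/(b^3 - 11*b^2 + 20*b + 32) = (b + 7)/(b + 1)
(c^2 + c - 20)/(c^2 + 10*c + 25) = (c - 4)/(c + 5)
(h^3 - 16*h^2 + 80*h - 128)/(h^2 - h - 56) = (h^2 - 8*h + 16)/(h + 7)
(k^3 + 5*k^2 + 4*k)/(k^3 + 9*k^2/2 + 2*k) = 2*(k + 1)/(2*k + 1)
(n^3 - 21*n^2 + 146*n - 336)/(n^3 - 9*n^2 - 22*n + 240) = (n - 7)/(n + 5)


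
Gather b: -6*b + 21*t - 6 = -6*b + 21*t - 6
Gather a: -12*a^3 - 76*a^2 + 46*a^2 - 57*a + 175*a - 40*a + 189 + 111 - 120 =-12*a^3 - 30*a^2 + 78*a + 180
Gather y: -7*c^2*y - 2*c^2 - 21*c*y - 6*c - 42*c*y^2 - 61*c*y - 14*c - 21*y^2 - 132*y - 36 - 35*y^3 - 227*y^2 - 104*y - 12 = -2*c^2 - 20*c - 35*y^3 + y^2*(-42*c - 248) + y*(-7*c^2 - 82*c - 236) - 48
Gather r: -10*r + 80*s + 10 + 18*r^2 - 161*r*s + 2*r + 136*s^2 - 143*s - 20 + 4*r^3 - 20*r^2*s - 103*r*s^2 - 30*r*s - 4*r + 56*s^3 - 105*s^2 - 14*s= 4*r^3 + r^2*(18 - 20*s) + r*(-103*s^2 - 191*s - 12) + 56*s^3 + 31*s^2 - 77*s - 10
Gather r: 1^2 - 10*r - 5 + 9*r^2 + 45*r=9*r^2 + 35*r - 4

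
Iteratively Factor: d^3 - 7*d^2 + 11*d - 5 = (d - 1)*(d^2 - 6*d + 5) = (d - 1)^2*(d - 5)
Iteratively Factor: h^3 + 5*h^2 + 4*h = (h + 4)*(h^2 + h) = h*(h + 4)*(h + 1)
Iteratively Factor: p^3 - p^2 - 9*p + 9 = (p - 3)*(p^2 + 2*p - 3) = (p - 3)*(p - 1)*(p + 3)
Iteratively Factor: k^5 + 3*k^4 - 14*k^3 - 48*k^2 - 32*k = (k + 4)*(k^4 - k^3 - 10*k^2 - 8*k) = (k + 2)*(k + 4)*(k^3 - 3*k^2 - 4*k) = k*(k + 2)*(k + 4)*(k^2 - 3*k - 4) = k*(k - 4)*(k + 2)*(k + 4)*(k + 1)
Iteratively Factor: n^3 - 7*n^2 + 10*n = (n - 5)*(n^2 - 2*n) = (n - 5)*(n - 2)*(n)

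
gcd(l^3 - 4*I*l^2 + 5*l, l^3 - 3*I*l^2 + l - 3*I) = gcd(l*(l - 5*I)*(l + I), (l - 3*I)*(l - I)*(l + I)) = l + I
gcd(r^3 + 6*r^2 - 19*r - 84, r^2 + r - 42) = r + 7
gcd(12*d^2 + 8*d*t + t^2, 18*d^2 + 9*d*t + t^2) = 6*d + t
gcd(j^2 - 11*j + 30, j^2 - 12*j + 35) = j - 5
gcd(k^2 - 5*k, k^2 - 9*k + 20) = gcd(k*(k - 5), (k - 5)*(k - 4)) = k - 5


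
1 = 1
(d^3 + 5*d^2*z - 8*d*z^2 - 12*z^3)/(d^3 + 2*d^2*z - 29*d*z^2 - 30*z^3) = (-d + 2*z)/(-d + 5*z)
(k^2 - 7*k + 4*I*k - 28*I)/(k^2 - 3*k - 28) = (k + 4*I)/(k + 4)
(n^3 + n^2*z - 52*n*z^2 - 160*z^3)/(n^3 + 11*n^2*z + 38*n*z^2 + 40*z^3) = (n - 8*z)/(n + 2*z)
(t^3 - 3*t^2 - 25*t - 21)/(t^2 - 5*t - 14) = (t^2 + 4*t + 3)/(t + 2)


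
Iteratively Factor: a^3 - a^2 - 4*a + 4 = (a + 2)*(a^2 - 3*a + 2) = (a - 1)*(a + 2)*(a - 2)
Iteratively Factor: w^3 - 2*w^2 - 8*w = (w + 2)*(w^2 - 4*w) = (w - 4)*(w + 2)*(w)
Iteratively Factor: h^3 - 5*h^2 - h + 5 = (h - 5)*(h^2 - 1) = (h - 5)*(h + 1)*(h - 1)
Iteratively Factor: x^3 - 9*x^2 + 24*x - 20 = (x - 5)*(x^2 - 4*x + 4) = (x - 5)*(x - 2)*(x - 2)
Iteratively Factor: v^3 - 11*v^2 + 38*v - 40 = (v - 2)*(v^2 - 9*v + 20) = (v - 4)*(v - 2)*(v - 5)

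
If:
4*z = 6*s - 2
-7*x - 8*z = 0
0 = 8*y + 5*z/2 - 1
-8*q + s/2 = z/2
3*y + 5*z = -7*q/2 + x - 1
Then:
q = 737/27592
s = 501/3449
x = 1112/3449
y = 11763/55184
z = -973/3449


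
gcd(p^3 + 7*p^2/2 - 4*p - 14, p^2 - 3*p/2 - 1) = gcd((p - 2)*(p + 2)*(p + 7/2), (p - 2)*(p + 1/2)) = p - 2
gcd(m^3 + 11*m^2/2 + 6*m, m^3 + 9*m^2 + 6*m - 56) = m + 4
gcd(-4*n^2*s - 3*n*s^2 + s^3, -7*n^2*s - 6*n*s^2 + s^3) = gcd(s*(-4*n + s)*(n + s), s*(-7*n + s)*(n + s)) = n*s + s^2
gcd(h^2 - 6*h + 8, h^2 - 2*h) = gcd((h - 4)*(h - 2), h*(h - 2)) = h - 2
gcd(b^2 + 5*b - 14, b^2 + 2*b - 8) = b - 2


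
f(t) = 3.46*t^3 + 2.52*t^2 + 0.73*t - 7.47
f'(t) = 10.38*t^2 + 5.04*t + 0.73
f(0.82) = -3.27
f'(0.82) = 11.84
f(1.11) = 1.18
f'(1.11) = 19.11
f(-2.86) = -69.89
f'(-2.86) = 71.22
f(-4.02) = -194.46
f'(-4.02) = 148.21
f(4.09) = 274.40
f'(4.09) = 194.98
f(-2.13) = -31.03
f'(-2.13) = 37.09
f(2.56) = 68.96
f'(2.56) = 81.66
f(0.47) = -6.21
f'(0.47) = 5.39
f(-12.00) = -5632.23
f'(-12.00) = 1434.97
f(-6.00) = -668.49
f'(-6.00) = 344.17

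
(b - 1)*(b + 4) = b^2 + 3*b - 4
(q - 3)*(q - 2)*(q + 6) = q^3 + q^2 - 24*q + 36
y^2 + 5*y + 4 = (y + 1)*(y + 4)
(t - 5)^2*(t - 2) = t^3 - 12*t^2 + 45*t - 50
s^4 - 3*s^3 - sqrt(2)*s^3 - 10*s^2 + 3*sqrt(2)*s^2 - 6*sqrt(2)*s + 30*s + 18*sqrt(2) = (s - 3)*(s - 3*sqrt(2))*(s + sqrt(2))^2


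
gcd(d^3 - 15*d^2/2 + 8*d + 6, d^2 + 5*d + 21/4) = 1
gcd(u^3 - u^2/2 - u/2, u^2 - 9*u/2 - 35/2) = 1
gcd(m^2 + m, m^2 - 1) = m + 1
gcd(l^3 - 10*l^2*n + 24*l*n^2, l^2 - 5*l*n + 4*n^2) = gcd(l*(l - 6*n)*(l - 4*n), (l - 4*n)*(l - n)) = l - 4*n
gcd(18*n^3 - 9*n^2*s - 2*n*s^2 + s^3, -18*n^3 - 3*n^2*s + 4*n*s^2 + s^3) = -6*n^2 + n*s + s^2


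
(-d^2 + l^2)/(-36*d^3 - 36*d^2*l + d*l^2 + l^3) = (d - l)/(36*d^2 - l^2)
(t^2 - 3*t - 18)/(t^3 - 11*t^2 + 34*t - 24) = (t + 3)/(t^2 - 5*t + 4)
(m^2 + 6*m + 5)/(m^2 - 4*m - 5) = (m + 5)/(m - 5)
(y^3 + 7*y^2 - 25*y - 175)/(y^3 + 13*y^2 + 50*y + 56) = (y^2 - 25)/(y^2 + 6*y + 8)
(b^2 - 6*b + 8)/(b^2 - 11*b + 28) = (b - 2)/(b - 7)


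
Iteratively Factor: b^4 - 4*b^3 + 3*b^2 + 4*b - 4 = (b - 2)*(b^3 - 2*b^2 - b + 2) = (b - 2)*(b + 1)*(b^2 - 3*b + 2) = (b - 2)^2*(b + 1)*(b - 1)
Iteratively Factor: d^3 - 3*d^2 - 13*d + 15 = (d - 1)*(d^2 - 2*d - 15) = (d - 5)*(d - 1)*(d + 3)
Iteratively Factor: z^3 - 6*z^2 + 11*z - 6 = (z - 2)*(z^2 - 4*z + 3) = (z - 2)*(z - 1)*(z - 3)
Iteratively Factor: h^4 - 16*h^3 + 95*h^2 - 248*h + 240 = (h - 4)*(h^3 - 12*h^2 + 47*h - 60) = (h - 5)*(h - 4)*(h^2 - 7*h + 12) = (h - 5)*(h - 4)^2*(h - 3)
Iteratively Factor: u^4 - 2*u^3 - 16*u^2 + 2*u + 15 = (u + 3)*(u^3 - 5*u^2 - u + 5) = (u - 5)*(u + 3)*(u^2 - 1) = (u - 5)*(u - 1)*(u + 3)*(u + 1)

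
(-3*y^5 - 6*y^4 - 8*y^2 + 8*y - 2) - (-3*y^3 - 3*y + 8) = -3*y^5 - 6*y^4 + 3*y^3 - 8*y^2 + 11*y - 10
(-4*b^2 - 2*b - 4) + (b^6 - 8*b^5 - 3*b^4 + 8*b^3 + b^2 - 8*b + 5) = b^6 - 8*b^5 - 3*b^4 + 8*b^3 - 3*b^2 - 10*b + 1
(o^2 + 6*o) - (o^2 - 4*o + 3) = 10*o - 3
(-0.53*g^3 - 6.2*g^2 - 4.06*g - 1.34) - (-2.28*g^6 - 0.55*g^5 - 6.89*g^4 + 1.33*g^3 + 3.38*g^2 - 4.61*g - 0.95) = 2.28*g^6 + 0.55*g^5 + 6.89*g^4 - 1.86*g^3 - 9.58*g^2 + 0.550000000000001*g - 0.39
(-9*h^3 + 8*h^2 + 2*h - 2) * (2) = -18*h^3 + 16*h^2 + 4*h - 4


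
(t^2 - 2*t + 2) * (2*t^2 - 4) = 2*t^4 - 4*t^3 + 8*t - 8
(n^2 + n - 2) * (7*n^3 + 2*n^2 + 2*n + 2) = 7*n^5 + 9*n^4 - 10*n^3 - 2*n - 4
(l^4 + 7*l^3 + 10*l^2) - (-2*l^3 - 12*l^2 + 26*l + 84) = l^4 + 9*l^3 + 22*l^2 - 26*l - 84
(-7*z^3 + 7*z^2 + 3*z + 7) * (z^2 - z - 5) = -7*z^5 + 14*z^4 + 31*z^3 - 31*z^2 - 22*z - 35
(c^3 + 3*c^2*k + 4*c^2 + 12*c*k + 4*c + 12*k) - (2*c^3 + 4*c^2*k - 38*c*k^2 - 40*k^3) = -c^3 - c^2*k + 4*c^2 + 38*c*k^2 + 12*c*k + 4*c + 40*k^3 + 12*k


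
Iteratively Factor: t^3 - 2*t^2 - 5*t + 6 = (t - 3)*(t^2 + t - 2) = (t - 3)*(t - 1)*(t + 2)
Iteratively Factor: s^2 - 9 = (s + 3)*(s - 3)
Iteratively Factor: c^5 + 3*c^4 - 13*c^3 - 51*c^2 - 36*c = (c + 3)*(c^4 - 13*c^2 - 12*c) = (c - 4)*(c + 3)*(c^3 + 4*c^2 + 3*c) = c*(c - 4)*(c + 3)*(c^2 + 4*c + 3) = c*(c - 4)*(c + 1)*(c + 3)*(c + 3)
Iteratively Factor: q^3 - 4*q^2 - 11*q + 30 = (q - 2)*(q^2 - 2*q - 15) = (q - 5)*(q - 2)*(q + 3)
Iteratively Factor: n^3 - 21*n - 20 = (n + 4)*(n^2 - 4*n - 5) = (n + 1)*(n + 4)*(n - 5)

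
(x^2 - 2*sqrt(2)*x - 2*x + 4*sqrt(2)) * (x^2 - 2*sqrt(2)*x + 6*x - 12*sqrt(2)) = x^4 - 4*sqrt(2)*x^3 + 4*x^3 - 16*sqrt(2)*x^2 - 4*x^2 + 32*x + 48*sqrt(2)*x - 96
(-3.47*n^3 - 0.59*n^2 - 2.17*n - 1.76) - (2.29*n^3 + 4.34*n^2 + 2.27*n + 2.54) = -5.76*n^3 - 4.93*n^2 - 4.44*n - 4.3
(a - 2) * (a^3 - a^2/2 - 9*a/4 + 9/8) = a^4 - 5*a^3/2 - 5*a^2/4 + 45*a/8 - 9/4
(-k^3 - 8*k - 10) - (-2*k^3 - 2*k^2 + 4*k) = k^3 + 2*k^2 - 12*k - 10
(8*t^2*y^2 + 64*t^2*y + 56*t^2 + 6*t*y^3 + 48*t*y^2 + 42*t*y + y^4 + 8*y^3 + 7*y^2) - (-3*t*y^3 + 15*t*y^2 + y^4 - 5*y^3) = 8*t^2*y^2 + 64*t^2*y + 56*t^2 + 9*t*y^3 + 33*t*y^2 + 42*t*y + 13*y^3 + 7*y^2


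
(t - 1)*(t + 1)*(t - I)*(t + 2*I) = t^4 + I*t^3 + t^2 - I*t - 2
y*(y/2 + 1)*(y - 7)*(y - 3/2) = y^4/2 - 13*y^3/4 - 13*y^2/4 + 21*y/2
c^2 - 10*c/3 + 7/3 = (c - 7/3)*(c - 1)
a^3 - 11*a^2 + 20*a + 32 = (a - 8)*(a - 4)*(a + 1)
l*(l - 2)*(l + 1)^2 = l^4 - 3*l^2 - 2*l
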